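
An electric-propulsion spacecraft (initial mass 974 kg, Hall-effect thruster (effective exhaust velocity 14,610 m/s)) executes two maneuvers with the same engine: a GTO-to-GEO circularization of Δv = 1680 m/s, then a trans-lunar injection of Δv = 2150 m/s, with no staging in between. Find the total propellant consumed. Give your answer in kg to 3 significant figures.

total propellant consumed ≈ 225 kg

After the first burn: m = 974 × exp(−1680/14610.0) = 974 × 0.89138 = 868.204 kg.
After the second burn: m = 868.204 × exp(−2150/14610.0) = 868.204 × 0.86316 = 749.399 kg.
Total propellant = m₀ − m_final = 974 − 749.399 = 224.601 kg.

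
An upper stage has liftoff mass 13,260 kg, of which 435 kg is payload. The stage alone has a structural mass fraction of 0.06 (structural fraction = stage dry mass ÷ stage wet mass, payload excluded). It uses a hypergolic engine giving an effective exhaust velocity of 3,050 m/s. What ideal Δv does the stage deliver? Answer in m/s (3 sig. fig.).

Stage wet mass = m₀ − payload = 13,260 − 435 = 12,825 kg.
Stage dry mass = ε × stage wet mass = 0.06 × 12,825 = 769.5 kg.
Burnout mass m_f = stage dry + payload = 769.5 + 435 = 1,204.5 kg.
Using Δv = v_e ln(m₀/m_f): Δv = v_e · ln(13,260/1,204.5) = 3050.0 × ln(11.01) = 3050.0 × 2.3987 ≈ 7316 m/s.

Δv ≈ 7320 m/s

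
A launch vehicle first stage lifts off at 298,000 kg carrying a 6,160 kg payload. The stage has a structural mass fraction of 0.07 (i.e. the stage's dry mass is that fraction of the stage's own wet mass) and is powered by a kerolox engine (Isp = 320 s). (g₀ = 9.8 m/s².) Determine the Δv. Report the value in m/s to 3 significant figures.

Stage wet mass = m₀ − payload = 298,000 − 6,160 = 291,840 kg.
Stage dry mass = ε × stage wet mass = 0.07 × 291,840 = 20,428.8 kg.
Burnout mass m_f = stage dry + payload = 20,428.8 + 6,160 = 26,588.8 kg.
v_e = Isp · g₀ = 320 × 9.8 = 3136.0 m/s.
Δv = v_e · ln(298,000/26,588.8) = 3136.0 × ln(11.21) = 3136.0 × 2.4166 ≈ 7578 m/s.

Δv ≈ 7580 m/s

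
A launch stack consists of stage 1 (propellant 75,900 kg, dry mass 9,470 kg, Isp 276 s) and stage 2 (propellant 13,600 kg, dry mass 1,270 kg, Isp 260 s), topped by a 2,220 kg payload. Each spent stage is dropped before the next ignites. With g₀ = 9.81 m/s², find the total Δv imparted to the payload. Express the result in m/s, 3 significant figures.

Δv ≈ 7710 m/s

Ignition mass of stage 1 = 75,900+9,470 + 13,600+1,270 + 2,220 = 102,460 kg.
Stage 1: m₀ = 102,460 kg, m_f = 102,460 − 75,900 = 26,560 kg; Δv = 276×9.81×ln(3.858) = 2707.6×1.3501 ≈ 3655 m/s.
Stage 2: m₀ = 17,090 kg, m_f = 17,090 − 13,600 = 3,490 kg; Δv = 260×9.81×ln(4.897) = 2550.6×1.5886 ≈ 4052 m/s.
Total Δv = 3655 + 4052 = 7707 m/s.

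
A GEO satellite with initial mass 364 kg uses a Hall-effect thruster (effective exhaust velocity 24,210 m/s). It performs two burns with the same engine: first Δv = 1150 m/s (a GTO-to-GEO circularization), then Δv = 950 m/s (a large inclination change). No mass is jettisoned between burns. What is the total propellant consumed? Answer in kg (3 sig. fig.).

After the first burn: m = 364 × exp(−1150/24210.0) = 364 × 0.95361 = 347.114 kg.
After the second burn: m = 347.114 × exp(−950/24210.0) = 347.114 × 0.96152 = 333.757 kg.
Total propellant = m₀ − m_final = 364 − 333.757 = 30.243 kg.

total propellant consumed ≈ 30.2 kg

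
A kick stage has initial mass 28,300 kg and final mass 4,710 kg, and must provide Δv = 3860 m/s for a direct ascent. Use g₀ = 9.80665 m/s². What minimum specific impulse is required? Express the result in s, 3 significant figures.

ln(m₀/m_f) = ln(28300/4710) = ln(6.008) = 1.7932.
v_e = Δv / ln(m₀/m_f) = 3860 / 1.7932 = 2152.6 m/s.
Isp = v_e / g₀ = 2152.6 / 9.80665 = 219.5 s.

Isp ≈ 220 s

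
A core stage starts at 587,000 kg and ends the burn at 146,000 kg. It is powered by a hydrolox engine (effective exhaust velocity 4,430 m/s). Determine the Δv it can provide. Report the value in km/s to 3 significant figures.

Δv ≈ 6.16 km/s

By the Tsiolkovsky rocket equation, Δv = v_e · ln(m₀/m_f) = 4430.0 × ln(4.021) = 4430.0 × 1.3914 ≈ 6164.0 m/s.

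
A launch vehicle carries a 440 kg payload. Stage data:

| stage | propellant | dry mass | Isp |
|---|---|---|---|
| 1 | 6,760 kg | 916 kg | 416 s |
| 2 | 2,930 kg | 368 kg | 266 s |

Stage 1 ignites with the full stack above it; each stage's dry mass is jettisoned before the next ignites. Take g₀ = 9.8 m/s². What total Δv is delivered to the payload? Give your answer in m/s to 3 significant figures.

Δv ≈ 7650 m/s

Ignition mass of stage 1 = 6,760+916 + 2,930+368 + 440 = 11,414 kg.
Stage 1: m₀ = 11,414 kg, m_f = 11,414 − 6,760 = 4,654 kg; Δv = 416×9.8×ln(2.453) = 4076.8×0.8971 ≈ 3657 m/s.
Stage 2: m₀ = 3,738 kg, m_f = 3,738 − 2,930 = 808 kg; Δv = 266×9.8×ln(4.626) = 2606.8×1.5317 ≈ 3993 m/s.
Total Δv = 3657 + 3993 = 7650 m/s.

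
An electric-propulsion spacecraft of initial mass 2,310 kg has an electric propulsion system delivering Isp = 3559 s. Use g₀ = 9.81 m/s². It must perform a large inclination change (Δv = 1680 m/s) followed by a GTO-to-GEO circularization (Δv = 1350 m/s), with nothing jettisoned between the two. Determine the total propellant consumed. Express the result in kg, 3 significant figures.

v_e = Isp · g₀ = 3559 × 9.81 = 34913.8 m/s.
After the first burn: m = 2310 × exp(−1680/34913.8) = 2310 × 0.95302 = 2,201.48 kg.
After the second burn: m = 2,201.48 × exp(−1350/34913.8) = 2,201.48 × 0.96207 = 2,117.98 kg.
Total propellant = m₀ − m_final = 2310 − 2,117.98 = 192.02 kg.

total propellant consumed ≈ 192 kg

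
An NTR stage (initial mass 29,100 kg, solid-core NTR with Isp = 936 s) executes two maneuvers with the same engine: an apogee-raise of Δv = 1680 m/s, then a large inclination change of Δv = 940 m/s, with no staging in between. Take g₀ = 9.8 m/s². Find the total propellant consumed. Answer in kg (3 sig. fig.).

v_e = Isp · g₀ = 936 × 9.8 = 9172.8 m/s.
After the first burn: m = 29100 × exp(−1680/9172.8) = 29100 × 0.83264 = 24,229.8 kg.
After the second burn: m = 24,229.8 × exp(−940/9172.8) = 24,229.8 × 0.90260 = 21,869.8 kg.
Total propellant = m₀ − m_final = 29100 − 21,869.8 = 7,230.2 kg.

total propellant consumed ≈ 7230 kg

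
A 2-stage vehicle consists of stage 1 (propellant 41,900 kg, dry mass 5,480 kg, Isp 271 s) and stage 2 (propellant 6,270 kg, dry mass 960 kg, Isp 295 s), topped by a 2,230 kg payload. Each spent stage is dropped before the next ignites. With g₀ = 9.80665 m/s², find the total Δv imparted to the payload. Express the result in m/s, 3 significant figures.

Ignition mass of stage 1 = 41,900+5,480 + 6,270+960 + 2,230 = 56,840 kg.
Stage 1: m₀ = 56,840 kg, m_f = 56,840 − 41,900 = 14,940 kg; Δv = 271×9.80665×ln(3.805) = 2657.6×1.3362 ≈ 3551 m/s.
Stage 2: m₀ = 9,460 kg, m_f = 9,460 − 6,270 = 3,190 kg; Δv = 295×9.80665×ln(2.966) = 2893.0×1.0871 ≈ 3145 m/s.
Total Δv = 3551 + 3145 = 6696 m/s.

Δv ≈ 6700 m/s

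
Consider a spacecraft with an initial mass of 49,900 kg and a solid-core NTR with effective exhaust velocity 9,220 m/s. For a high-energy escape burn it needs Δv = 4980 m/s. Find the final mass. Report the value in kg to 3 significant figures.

final mass ≈ 29100 kg

From the ideal rocket equation, m₀/m_f = exp(Δv / v_e) = exp(4980 / 9220.0) = exp(0.5401) = 1.7162.
m_f = m₀ / 1.7162 = 49,900 / 1.7162 = 29,075.9 kg.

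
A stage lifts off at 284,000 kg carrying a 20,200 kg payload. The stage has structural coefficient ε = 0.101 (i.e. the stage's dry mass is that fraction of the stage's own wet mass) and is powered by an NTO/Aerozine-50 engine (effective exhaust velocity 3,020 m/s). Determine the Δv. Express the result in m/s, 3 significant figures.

Δv ≈ 5440 m/s

Stage wet mass = m₀ − payload = 284,000 − 20,200 = 263,800 kg.
Stage dry mass = ε × stage wet mass = 0.101 × 263,800 = 26,643.8 kg.
Burnout mass m_f = stage dry + payload = 26,643.8 + 20,200 = 46,843.8 kg.
Rocket equation: Δv = v_e · ln(284,000/46,843.8) = 3020.0 × ln(6.063) = 3020.0 × 1.8022 ≈ 5443 m/s.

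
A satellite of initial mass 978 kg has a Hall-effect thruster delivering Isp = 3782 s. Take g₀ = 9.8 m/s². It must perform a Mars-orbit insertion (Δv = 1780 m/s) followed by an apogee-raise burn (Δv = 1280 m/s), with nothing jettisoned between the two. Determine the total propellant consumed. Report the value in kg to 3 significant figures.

total propellant consumed ≈ 77.5 kg

v_e = Isp · g₀ = 3782 × 9.8 = 37063.6 m/s.
After the first burn: m = 978 × exp(−1780/37063.6) = 978 × 0.95311 = 932.142 kg.
After the second burn: m = 932.142 × exp(−1280/37063.6) = 932.142 × 0.96605 = 900.496 kg.
Total propellant = m₀ − m_final = 978 − 900.496 = 77.504 kg.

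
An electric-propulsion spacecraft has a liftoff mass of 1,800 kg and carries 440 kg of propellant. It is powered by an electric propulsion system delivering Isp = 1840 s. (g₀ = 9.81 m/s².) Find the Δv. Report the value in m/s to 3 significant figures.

Δv ≈ 5060 m/s

v_e = Isp · g₀ = 1840 × 9.81 = 18050.4 m/s.
m_f = m₀ − m_prop = 1,800 − 440 = 1,360 kg.
Using Δv = v_e ln(m₀/m_f): Δv = v_e · ln(m₀/m_f) = 18050.4 × ln(1.324) = 18050.4 × 0.2803 ≈ 5059.6 m/s.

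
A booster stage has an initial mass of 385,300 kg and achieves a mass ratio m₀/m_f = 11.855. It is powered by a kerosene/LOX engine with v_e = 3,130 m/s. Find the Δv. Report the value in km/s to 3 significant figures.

Δv ≈ 7.74 km/s

Using Δv = v_e ln(m₀/m_f): Δv = v_e · ln(11.855) = 3130.0 × 2.4727 ≈ 7739.7 m/s.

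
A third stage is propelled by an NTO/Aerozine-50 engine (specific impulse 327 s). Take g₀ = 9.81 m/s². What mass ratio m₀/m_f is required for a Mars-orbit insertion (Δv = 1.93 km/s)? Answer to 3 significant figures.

v_e = Isp · g₀ = 327 × 9.81 = 3207.9 m/s.
m₀/m_f = exp(Δv / v_e) = exp(1930 / 3207.9) = exp(0.6016) = 1.8251.

mass ratio ≈ 1.83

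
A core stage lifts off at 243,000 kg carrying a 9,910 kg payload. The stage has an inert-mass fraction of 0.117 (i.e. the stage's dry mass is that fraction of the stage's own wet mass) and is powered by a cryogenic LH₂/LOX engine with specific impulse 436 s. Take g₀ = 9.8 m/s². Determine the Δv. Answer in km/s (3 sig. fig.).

Δv ≈ 8.02 km/s

Stage wet mass = m₀ − payload = 243,000 − 9,910 = 233,090 kg.
Stage dry mass = ε × stage wet mass = 0.117 × 233,090 = 27,271.5 kg.
Burnout mass m_f = stage dry + payload = 27,271.5 + 9,910 = 37,181.5 kg.
v_e = Isp · g₀ = 436 × 9.8 = 4272.8 m/s.
Δv = v_e · ln(243,000/37,181.5) = 4272.8 × ln(6.536) = 4272.8 × 1.8773 ≈ 8021 m/s.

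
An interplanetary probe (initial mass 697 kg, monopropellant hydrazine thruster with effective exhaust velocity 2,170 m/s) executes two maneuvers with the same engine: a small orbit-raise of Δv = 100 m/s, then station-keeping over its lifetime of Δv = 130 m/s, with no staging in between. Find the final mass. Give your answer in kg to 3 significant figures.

After the first burn: m = 697 × exp(−100/2170.0) = 697 × 0.95496 = 665.607 kg.
After the second burn: m = 665.607 × exp(−130/2170.0) = 665.607 × 0.94185 = 626.902 kg.

final mass ≈ 627 kg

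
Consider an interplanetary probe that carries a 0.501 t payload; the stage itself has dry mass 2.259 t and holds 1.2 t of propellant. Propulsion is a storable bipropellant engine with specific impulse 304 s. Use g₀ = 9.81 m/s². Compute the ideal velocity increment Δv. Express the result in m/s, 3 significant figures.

Δv ≈ 1080 m/s

v_e = Isp · g₀ = 304 × 9.81 = 2982.2 m/s.
m₀ = payload + dry + propellant = 0.501 + 2.259 + 1.2 = 3.96 t.
m_f = payload + dry = 0.501 + 2.259 = 2.76 t.
From the ideal rocket equation, Δv = v_e · ln(m₀/m_f) = 2982.2 × ln(1.435) = 2982.2 × 0.3610 ≈ 1076.6 m/s.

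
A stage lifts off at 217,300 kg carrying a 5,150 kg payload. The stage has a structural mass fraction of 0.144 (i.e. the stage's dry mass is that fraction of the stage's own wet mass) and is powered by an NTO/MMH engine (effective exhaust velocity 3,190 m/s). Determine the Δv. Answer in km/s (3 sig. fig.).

Δv ≈ 5.76 km/s

Stage wet mass = m₀ − payload = 217,300 − 5,150 = 212,150 kg.
Stage dry mass = ε × stage wet mass = 0.144 × 212,150 = 30,549.6 kg.
Burnout mass m_f = stage dry + payload = 30,549.6 + 5,150 = 35,699.6 kg.
Δv = v_e · ln(217,300/35,699.6) = 3190.0 × ln(6.087) = 3190.0 × 1.8061 ≈ 5762 m/s.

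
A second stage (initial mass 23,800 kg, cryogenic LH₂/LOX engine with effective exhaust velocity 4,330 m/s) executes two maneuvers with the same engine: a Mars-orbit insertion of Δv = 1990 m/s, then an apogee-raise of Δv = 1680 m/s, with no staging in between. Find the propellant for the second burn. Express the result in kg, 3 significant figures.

propellant for the second burn ≈ 4830 kg

After the first burn: m = 23800 × exp(−1990/4330.0) = 23800 × 0.63155 = 15,030.9 kg.
After the second burn: m = 15,030.9 × exp(−1680/4330.0) = 15,030.9 × 0.67842 = 10,197.3 kg.
Second-burn propellant = 15,030.9 − 10,197.3 = 4,833.6 kg.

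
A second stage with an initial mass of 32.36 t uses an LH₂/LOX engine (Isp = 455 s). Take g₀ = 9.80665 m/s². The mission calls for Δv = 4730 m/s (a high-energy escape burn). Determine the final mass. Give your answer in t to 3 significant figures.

final mass ≈ 11.2 t

v_e = Isp · g₀ = 455 × 9.80665 = 4462.0 m/s.
m₀/m_f = exp(Δv / v_e) = exp(4730 / 4462.0) = exp(1.0601) = 2.8865.
m_f = m₀ / 2.8865 = 32.36 / 2.8865 = 11.2108 t.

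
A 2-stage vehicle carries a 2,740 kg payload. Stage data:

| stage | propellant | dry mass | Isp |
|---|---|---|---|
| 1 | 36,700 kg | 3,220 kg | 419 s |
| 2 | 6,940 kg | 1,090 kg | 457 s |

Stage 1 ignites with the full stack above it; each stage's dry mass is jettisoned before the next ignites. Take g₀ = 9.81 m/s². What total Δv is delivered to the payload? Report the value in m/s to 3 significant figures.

Ignition mass of stage 1 = 36,700+3,220 + 6,940+1,090 + 2,740 = 50,690 kg.
Stage 1: m₀ = 50,690 kg, m_f = 50,690 − 36,700 = 13,990 kg; Δv = 419×9.81×ln(3.623) = 4110.4×1.2874 ≈ 5292 m/s.
Stage 2: m₀ = 10,770 kg, m_f = 10,770 − 6,940 = 3,830 kg; Δv = 457×9.81×ln(2.812) = 4483.2×1.0339 ≈ 4635 m/s.
Total Δv = 5292 + 4635 = 9927 m/s.

Δv ≈ 9930 m/s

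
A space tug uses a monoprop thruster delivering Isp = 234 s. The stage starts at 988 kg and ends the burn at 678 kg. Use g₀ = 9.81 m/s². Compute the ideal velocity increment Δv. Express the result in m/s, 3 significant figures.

Δv ≈ 864 m/s

v_e = Isp · g₀ = 234 × 9.81 = 2295.5 m/s.
Δv = v_e · ln(m₀/m_f) = 2295.5 × ln(1.457) = 2295.5 × 0.3765 ≈ 864.4 m/s.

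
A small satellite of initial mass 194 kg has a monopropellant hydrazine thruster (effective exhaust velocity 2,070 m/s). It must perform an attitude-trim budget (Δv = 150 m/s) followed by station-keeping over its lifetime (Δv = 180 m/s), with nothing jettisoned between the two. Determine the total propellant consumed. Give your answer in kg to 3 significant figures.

After the first burn: m = 194 × exp(−150/2070.0) = 194 × 0.93010 = 180.439 kg.
After the second burn: m = 180.439 × exp(−180/2070.0) = 180.439 × 0.91672 = 165.412 kg.
Total propellant = m₀ − m_final = 194 − 165.412 = 28.588 kg.

total propellant consumed ≈ 28.6 kg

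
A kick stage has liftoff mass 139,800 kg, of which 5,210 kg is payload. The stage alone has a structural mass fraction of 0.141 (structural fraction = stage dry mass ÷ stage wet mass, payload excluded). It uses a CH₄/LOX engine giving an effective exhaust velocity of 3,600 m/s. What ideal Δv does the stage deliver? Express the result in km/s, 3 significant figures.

Stage wet mass = m₀ − payload = 139,800 − 5,210 = 134,590 kg.
Stage dry mass = ε × stage wet mass = 0.141 × 134,590 = 18,977.2 kg.
Burnout mass m_f = stage dry + payload = 18,977.2 + 5,210 = 24,187.2 kg.
Δv = v_e · ln(139,800/24,187.2) = 3600.0 × ln(5.78) = 3600.0 × 1.7544 ≈ 6316 m/s.

Δv ≈ 6.32 km/s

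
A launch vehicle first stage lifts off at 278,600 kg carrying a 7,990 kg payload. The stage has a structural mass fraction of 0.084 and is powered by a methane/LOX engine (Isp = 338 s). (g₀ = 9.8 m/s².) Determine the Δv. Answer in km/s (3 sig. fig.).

Stage wet mass = m₀ − payload = 278,600 − 7,990 = 270,610 kg.
Stage dry mass = ε × stage wet mass = 0.084 × 270,610 = 22,731.2 kg.
Burnout mass m_f = stage dry + payload = 22,731.2 + 7,990 = 30,721.2 kg.
v_e = Isp · g₀ = 338 × 9.8 = 3312.4 m/s.
From the ideal rocket equation, Δv = v_e · ln(278,600/30,721.2) = 3312.4 × ln(9.069) = 3312.4 × 2.2048 ≈ 7303 m/s.

Δv ≈ 7.30 km/s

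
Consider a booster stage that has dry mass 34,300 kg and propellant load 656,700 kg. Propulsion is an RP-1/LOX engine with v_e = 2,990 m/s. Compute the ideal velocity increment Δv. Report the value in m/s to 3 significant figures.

m₀ = m_dry + m_prop = 34,300 + 656,700 = 691,000 kg.
Rocket equation: Δv = v_e · ln(m₀/m_f) = 2990.0 × ln(20.15) = 2990.0 × 3.0030 ≈ 8979.0 m/s.

Δv ≈ 8980 m/s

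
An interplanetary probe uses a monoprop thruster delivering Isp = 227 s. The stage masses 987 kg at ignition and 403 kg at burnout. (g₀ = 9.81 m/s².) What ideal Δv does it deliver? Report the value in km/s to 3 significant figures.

Δv ≈ 1.99 km/s

v_e = Isp · g₀ = 227 × 9.81 = 2226.9 m/s.
Δv = v_e · ln(m₀/m_f) = 2226.9 × ln(2.449) = 2226.9 × 0.8957 ≈ 1994.7 m/s.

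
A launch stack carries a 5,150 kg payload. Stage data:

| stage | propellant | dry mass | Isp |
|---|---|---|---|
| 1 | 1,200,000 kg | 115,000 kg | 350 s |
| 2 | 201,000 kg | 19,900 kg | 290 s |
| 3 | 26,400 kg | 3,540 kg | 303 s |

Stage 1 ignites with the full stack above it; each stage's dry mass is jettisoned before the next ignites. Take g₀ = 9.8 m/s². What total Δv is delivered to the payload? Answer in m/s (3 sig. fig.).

Ignition mass of stage 1 = 1,200,000+115,000 + 201,000+19,900 + 26,400+3,540 + 5,150 = 1,570,990 kg.
Stage 1: m₀ = 1,570,990 kg, m_f = 1,570,990 − 1,200,000 = 370,990 kg; Δv = 350×9.8×ln(4.235) = 3430.0×1.4433 ≈ 4950 m/s.
Stage 2: m₀ = 255,990 kg, m_f = 255,990 − 201,000 = 54,990 kg; Δv = 290×9.8×ln(4.655) = 2842.0×1.5380 ≈ 4371 m/s.
Stage 3: m₀ = 35,090 kg, m_f = 35,090 − 26,400 = 8,690 kg; Δv = 303×9.8×ln(4.038) = 2969.4×1.3957 ≈ 4145 m/s.
Total Δv = 4950 + 4371 + 4145 = 13466 m/s.

Δv ≈ 13500 m/s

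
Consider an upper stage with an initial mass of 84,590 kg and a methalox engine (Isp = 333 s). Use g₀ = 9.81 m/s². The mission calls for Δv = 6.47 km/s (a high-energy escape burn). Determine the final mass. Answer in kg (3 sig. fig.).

final mass ≈ 11700 kg

v_e = Isp · g₀ = 333 × 9.81 = 3266.7 m/s.
Using Δv = v_e ln(m₀/m_f): m₀/m_f = exp(Δv / v_e) = exp(6470 / 3266.7) = exp(1.9806) = 7.2469.
m_f = m₀ / 7.2469 = 84,590 / 7.2469 = 11,672.6 kg.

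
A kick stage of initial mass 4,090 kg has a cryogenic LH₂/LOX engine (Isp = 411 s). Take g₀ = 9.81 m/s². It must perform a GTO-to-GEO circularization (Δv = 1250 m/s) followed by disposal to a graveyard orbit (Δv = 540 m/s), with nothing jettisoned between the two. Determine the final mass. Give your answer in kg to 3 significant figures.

final mass ≈ 2620 kg

v_e = Isp · g₀ = 411 × 9.81 = 4031.9 m/s.
After the first burn: m = 4090 × exp(−1250/4031.9) = 4090 × 0.73343 = 2,999.73 kg.
After the second burn: m = 2,999.73 × exp(−540/4031.9) = 2,999.73 × 0.87465 = 2,623.71 kg.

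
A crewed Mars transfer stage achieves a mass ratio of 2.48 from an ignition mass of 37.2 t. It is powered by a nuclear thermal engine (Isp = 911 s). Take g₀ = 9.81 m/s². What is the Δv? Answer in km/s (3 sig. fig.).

Δv ≈ 8.12 km/s

v_e = Isp · g₀ = 911 × 9.81 = 8936.9 m/s.
Rocket equation: Δv = v_e · ln(2.48) = 8936.9 × 0.9083 ≈ 8117.0 m/s.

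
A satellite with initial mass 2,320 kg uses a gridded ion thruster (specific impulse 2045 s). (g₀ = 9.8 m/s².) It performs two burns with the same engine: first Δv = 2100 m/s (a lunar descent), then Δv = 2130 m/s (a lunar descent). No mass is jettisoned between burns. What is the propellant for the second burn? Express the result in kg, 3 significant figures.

propellant for the second burn ≈ 211 kg

v_e = Isp · g₀ = 2045 × 9.8 = 20041.0 m/s.
After the first burn: m = 2320 × exp(−2100/20041.0) = 2320 × 0.90052 = 2,089.21 kg.
After the second burn: m = 2,089.21 × exp(−2130/20041.0) = 2,089.21 × 0.89917 = 1,878.55 kg.
Second-burn propellant = 2,089.21 − 1,878.55 = 210.66 kg.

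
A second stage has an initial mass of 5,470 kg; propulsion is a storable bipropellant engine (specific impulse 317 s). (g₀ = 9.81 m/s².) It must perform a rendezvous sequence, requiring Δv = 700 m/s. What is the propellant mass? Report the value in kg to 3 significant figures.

v_e = Isp · g₀ = 317 × 9.81 = 3109.8 m/s.
m₀/m_f = exp(Δv / v_e) = exp(700 / 3109.8) = exp(0.2251) = 1.2524.
m_f = 5,470 / 1.2524 = 4,367.61 kg, so propellant = m₀ − m_f = 5,470 − 4,367.61 = 1,102.39 kg.

propellant mass ≈ 1100 kg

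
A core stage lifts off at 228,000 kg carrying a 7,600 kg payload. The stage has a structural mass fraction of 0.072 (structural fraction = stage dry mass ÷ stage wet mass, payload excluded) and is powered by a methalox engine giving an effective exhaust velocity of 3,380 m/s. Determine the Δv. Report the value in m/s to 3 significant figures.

Stage wet mass = m₀ − payload = 228,000 − 7,600 = 220,400 kg.
Stage dry mass = ε × stage wet mass = 0.072 × 220,400 = 15,868.8 kg.
Burnout mass m_f = stage dry + payload = 15,868.8 + 7,600 = 23,468.8 kg.
Δv = v_e · ln(228,000/23,468.8) = 3380.0 × ln(9.715) = 3380.0 × 2.2737 ≈ 7685 m/s.

Δv ≈ 7690 m/s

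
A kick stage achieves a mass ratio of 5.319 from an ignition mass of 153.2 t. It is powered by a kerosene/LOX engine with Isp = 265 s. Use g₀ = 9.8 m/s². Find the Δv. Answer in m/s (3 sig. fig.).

Δv ≈ 4340 m/s

v_e = Isp · g₀ = 265 × 9.8 = 2597.0 m/s.
Δv = v_e · ln(5.319) = 2597.0 × 1.6713 ≈ 4340.3 m/s.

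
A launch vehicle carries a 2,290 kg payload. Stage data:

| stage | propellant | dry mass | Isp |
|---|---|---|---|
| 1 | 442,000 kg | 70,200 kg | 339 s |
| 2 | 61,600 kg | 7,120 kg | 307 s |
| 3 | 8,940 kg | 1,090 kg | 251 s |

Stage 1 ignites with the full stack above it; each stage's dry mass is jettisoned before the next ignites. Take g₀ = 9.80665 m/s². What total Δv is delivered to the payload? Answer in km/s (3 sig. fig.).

Ignition mass of stage 1 = 442,000+70,200 + 61,600+7,120 + 8,940+1,090 + 2,290 = 593,240 kg.
Stage 1: m₀ = 593,240 kg, m_f = 593,240 − 442,000 = 151,240 kg; Δv = 339×9.80665×ln(3.923) = 3324.5×1.3667 ≈ 4544 m/s.
Stage 2: m₀ = 81,040 kg, m_f = 81,040 − 61,600 = 19,440 kg; Δv = 307×9.80665×ln(4.169) = 3010.6×1.4276 ≈ 4298 m/s.
Stage 3: m₀ = 12,320 kg, m_f = 12,320 − 8,940 = 3,380 kg; Δv = 251×9.80665×ln(3.645) = 2461.5×1.2933 ≈ 3184 m/s.
Total Δv = 4544 + 4298 + 3184 = 12026 m/s.

Δv ≈ 12.0 km/s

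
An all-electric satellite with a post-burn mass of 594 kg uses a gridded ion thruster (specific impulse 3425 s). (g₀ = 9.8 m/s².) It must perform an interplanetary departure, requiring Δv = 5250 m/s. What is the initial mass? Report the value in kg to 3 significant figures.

initial mass ≈ 695 kg

v_e = Isp · g₀ = 3425 × 9.8 = 33565.0 m/s.
By the Tsiolkovsky rocket equation, m₀/m_f = exp(Δv / v_e) = exp(5250 / 33565.0) = exp(0.1564) = 1.1693.
m₀ = m_f × 1.1693 = 594 × 1.1693 = 694.564 kg.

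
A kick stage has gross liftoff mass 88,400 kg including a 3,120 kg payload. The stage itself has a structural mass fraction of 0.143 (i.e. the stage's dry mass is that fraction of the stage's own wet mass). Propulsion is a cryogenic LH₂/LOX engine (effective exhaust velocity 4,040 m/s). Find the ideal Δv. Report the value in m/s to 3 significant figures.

Δv ≈ 7080 m/s

Stage wet mass = m₀ − payload = 88,400 − 3,120 = 85,280 kg.
Stage dry mass = ε × stage wet mass = 0.143 × 85,280 = 12,195 kg.
Burnout mass m_f = stage dry + payload = 12,195 + 3,120 = 15,315 kg.
By the Tsiolkovsky rocket equation, Δv = v_e · ln(88,400/15,315) = 4040.0 × ln(5.772) = 4040.0 × 1.7530 ≈ 7082 m/s.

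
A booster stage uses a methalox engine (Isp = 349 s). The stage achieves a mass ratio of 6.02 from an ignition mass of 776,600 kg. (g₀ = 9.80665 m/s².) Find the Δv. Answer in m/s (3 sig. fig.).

Δv ≈ 6140 m/s

v_e = Isp · g₀ = 349 × 9.80665 = 3422.5 m/s.
Rocket equation: Δv = v_e · ln(6.02) = 3422.5 × 1.7951 ≈ 6143.7 m/s.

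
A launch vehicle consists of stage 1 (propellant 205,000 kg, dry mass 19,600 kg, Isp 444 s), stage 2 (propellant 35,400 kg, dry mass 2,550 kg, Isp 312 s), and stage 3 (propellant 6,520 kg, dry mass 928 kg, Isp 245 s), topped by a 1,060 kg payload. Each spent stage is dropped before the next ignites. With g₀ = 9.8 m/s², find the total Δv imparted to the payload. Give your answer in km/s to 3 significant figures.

Ignition mass of stage 1 = 205,000+19,600 + 35,400+2,550 + 6,520+928 + 1,060 = 271,058 kg.
Stage 1: m₀ = 271,058 kg, m_f = 271,058 − 205,000 = 66,058 kg; Δv = 444×9.8×ln(4.103) = 4351.2×1.4118 ≈ 6143 m/s.
Stage 2: m₀ = 46,458 kg, m_f = 46,458 − 35,400 = 11,058 kg; Δv = 312×9.8×ln(4.201) = 3057.6×1.4354 ≈ 4389 m/s.
Stage 3: m₀ = 8,508 kg, m_f = 8,508 − 6,520 = 1,988 kg; Δv = 245×9.8×ln(4.28) = 2401.0×1.4539 ≈ 3491 m/s.
Total Δv = 6143 + 4389 + 3491 = 14023 m/s.

Δv ≈ 14.0 km/s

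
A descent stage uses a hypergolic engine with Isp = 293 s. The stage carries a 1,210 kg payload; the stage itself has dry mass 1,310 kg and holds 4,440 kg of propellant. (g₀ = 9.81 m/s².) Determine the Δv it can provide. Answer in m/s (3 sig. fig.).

Δv ≈ 2920 m/s

v_e = Isp · g₀ = 293 × 9.81 = 2874.3 m/s.
m₀ = payload + dry + propellant = 1,210 + 1,310 + 4,440 = 6,960 kg.
m_f = payload + dry = 1,210 + 1,310 = 2,520 kg.
Rocket equation: Δv = v_e · ln(m₀/m_f) = 2874.3 × ln(2.762) = 2874.3 × 1.0159 ≈ 2920.1 m/s.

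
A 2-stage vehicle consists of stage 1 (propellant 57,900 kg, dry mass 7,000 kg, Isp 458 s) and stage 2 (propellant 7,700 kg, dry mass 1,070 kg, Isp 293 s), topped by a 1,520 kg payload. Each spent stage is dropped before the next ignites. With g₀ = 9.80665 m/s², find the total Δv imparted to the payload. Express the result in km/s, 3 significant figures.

Ignition mass of stage 1 = 57,900+7,000 + 7,700+1,070 + 1,520 = 75,190 kg.
Stage 1: m₀ = 75,190 kg, m_f = 75,190 − 57,900 = 17,290 kg; Δv = 458×9.80665×ln(4.349) = 4491.4×1.4699 ≈ 6602 m/s.
Stage 2: m₀ = 10,290 kg, m_f = 10,290 − 7,700 = 2,590 kg; Δv = 293×9.80665×ln(3.973) = 2873.3×1.3795 ≈ 3964 m/s.
Total Δv = 6602 + 3964 = 10566 m/s.

Δv ≈ 10.6 km/s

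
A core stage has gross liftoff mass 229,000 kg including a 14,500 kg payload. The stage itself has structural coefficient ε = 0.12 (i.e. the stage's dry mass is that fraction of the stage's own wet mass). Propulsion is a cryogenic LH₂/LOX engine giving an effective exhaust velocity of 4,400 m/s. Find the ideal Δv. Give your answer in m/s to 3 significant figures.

Δv ≈ 7650 m/s

Stage wet mass = m₀ − payload = 229,000 − 14,500 = 214,500 kg.
Stage dry mass = ε × stage wet mass = 0.12 × 214,500 = 25,740 kg.
Burnout mass m_f = stage dry + payload = 25,740 + 14,500 = 40,240 kg.
By the Tsiolkovsky rocket equation, Δv = v_e · ln(229,000/40,240) = 4400.0 × ln(5.691) = 4400.0 × 1.7389 ≈ 7651 m/s.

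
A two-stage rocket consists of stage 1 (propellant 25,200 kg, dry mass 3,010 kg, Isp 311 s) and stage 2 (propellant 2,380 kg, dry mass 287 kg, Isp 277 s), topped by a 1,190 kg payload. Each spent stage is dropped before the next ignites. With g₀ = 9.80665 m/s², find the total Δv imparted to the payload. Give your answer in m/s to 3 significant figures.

Ignition mass of stage 1 = 25,200+3,010 + 2,380+287 + 1,190 = 32,067 kg.
Stage 1: m₀ = 32,067 kg, m_f = 32,067 − 25,200 = 6,867 kg; Δv = 311×9.80665×ln(4.67) = 3049.9×1.5411 ≈ 4700 m/s.
Stage 2: m₀ = 3,857 kg, m_f = 3,857 − 2,380 = 1,477 kg; Δv = 277×9.80665×ln(2.611) = 2716.4×0.9599 ≈ 2607 m/s.
Total Δv = 4700 + 2607 = 7307 m/s.

Δv ≈ 7310 m/s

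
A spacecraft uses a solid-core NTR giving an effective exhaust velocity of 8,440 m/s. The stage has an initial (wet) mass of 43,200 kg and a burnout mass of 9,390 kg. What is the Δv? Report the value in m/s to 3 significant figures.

From the ideal rocket equation, Δv = v_e · ln(m₀/m_f) = 8440.0 × ln(4.601) = 8440.0 × 1.5262 ≈ 12881.1 m/s.

Δv ≈ 12900 m/s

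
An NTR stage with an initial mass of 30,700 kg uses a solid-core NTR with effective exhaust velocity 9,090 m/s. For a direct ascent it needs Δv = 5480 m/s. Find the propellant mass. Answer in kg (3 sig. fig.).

propellant mass ≈ 13900 kg

m₀/m_f = exp(Δv / v_e) = exp(5480 / 9090.0) = exp(0.6029) = 1.8273.
m_f = 30,700 / 1.8273 = 16,800.7 kg, so propellant = m₀ − m_f = 30,700 − 16,800.7 = 13,899.3 kg.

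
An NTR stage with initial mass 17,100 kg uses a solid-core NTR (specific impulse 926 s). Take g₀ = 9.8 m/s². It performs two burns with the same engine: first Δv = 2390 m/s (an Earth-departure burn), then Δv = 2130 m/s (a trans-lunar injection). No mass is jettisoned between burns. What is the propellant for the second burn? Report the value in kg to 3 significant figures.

v_e = Isp · g₀ = 926 × 9.8 = 9074.8 m/s.
After the first burn: m = 17100 × exp(−2390/9074.8) = 17100 × 0.76846 = 13,140.7 kg.
After the second burn: m = 13,140.7 × exp(−2130/9074.8) = 13,140.7 × 0.79080 = 10,391.7 kg.
Second-burn propellant = 13,140.7 − 10,391.7 = 2,749 kg.

propellant for the second burn ≈ 2750 kg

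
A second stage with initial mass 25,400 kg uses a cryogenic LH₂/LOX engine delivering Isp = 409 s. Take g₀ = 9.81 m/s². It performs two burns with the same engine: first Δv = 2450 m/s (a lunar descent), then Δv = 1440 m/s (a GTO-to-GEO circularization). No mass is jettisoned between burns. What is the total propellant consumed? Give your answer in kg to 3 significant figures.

total propellant consumed ≈ 15800 kg

v_e = Isp · g₀ = 409 × 9.81 = 4012.3 m/s.
After the first burn: m = 25400 × exp(−2450/4012.3) = 25400 × 0.54301 = 13,792.5 kg.
After the second burn: m = 13,792.5 × exp(−1440/4012.3) = 13,792.5 × 0.69845 = 9,633.37 kg.
Total propellant = m₀ − m_final = 25400 − 9,633.37 = 15,766.63 kg.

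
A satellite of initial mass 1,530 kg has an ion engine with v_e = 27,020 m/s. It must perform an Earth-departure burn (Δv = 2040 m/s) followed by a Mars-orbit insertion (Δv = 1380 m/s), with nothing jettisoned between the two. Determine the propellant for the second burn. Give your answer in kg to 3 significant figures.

After the first burn: m = 1530 × exp(−2040/27020.0) = 1530 × 0.92728 = 1,418.74 kg.
After the second burn: m = 1,418.74 × exp(−1380/27020.0) = 1,418.74 × 0.95021 = 1,348.1 kg.
Second-burn propellant = 1,418.74 − 1,348.1 = 70.64 kg.

propellant for the second burn ≈ 70.6 kg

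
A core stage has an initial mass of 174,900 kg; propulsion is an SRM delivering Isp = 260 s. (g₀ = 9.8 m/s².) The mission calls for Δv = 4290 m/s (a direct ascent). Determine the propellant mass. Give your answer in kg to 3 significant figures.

v_e = Isp · g₀ = 260 × 9.8 = 2548.0 m/s.
m₀/m_f = exp(Δv / v_e) = exp(4290 / 2548.0) = exp(1.6837) = 5.3853.
m_f = 174,900 / 5.3853 = 32,477.3 kg, so propellant = m₀ − m_f = 174,900 − 32,477.3 = 142,422.7 kg.

propellant mass ≈ 142000 kg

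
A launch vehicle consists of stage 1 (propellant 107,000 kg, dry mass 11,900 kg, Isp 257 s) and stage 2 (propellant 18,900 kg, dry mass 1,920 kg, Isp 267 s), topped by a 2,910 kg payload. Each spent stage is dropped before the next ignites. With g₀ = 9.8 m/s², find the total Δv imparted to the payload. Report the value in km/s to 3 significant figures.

Δv ≈ 7.66 km/s

Ignition mass of stage 1 = 107,000+11,900 + 18,900+1,920 + 2,910 = 142,630 kg.
Stage 1: m₀ = 142,630 kg, m_f = 142,630 − 107,000 = 35,630 kg; Δv = 257×9.8×ln(4.003) = 2518.6×1.3871 ≈ 3493 m/s.
Stage 2: m₀ = 23,730 kg, m_f = 23,730 − 18,900 = 4,830 kg; Δv = 267×9.8×ln(4.913) = 2616.6×1.5919 ≈ 4165 m/s.
Total Δv = 3493 + 4165 = 7658 m/s.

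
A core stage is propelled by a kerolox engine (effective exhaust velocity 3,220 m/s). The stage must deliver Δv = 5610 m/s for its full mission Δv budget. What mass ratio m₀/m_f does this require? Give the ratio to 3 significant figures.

From the ideal rocket equation, m₀/m_f = exp(Δv / v_e) = exp(5610 / 3220.0) = exp(1.7422) = 5.7101.

mass ratio ≈ 5.71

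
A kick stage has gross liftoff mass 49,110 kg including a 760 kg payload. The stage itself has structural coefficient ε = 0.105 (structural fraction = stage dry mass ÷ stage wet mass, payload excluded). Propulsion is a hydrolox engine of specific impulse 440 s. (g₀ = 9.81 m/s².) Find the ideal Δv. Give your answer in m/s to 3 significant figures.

Δv ≈ 9190 m/s

Stage wet mass = m₀ − payload = 49,110 − 760 = 48,350 kg.
Stage dry mass = ε × stage wet mass = 0.105 × 48,350 = 5,076.75 kg.
Burnout mass m_f = stage dry + payload = 5,076.75 + 760 = 5,836.75 kg.
v_e = Isp · g₀ = 440 × 9.81 = 4316.4 m/s.
By the Tsiolkovsky rocket equation, Δv = v_e · ln(49,110/5,836.75) = 4316.4 × ln(8.414) = 4316.4 × 2.1299 ≈ 9193 m/s.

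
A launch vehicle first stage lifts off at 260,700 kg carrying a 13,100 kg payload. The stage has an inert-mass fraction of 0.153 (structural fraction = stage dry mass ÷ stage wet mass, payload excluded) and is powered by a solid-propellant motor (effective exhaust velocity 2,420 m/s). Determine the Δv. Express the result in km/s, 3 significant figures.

Δv ≈ 3.95 km/s

Stage wet mass = m₀ − payload = 260,700 − 13,100 = 247,600 kg.
Stage dry mass = ε × stage wet mass = 0.153 × 247,600 = 37,882.8 kg.
Burnout mass m_f = stage dry + payload = 37,882.8 + 13,100 = 50,982.8 kg.
By the Tsiolkovsky rocket equation, Δv = v_e · ln(260,700/50,982.8) = 2420.0 × ln(5.113) = 2420.0 × 1.6319 ≈ 3949 m/s.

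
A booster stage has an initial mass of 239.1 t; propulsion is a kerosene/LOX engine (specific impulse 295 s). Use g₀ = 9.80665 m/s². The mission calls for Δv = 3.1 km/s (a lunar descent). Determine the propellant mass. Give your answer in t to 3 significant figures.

propellant mass ≈ 157 t

v_e = Isp · g₀ = 295 × 9.80665 = 2893.0 m/s.
Using Δv = v_e ln(m₀/m_f): m₀/m_f = exp(Δv / v_e) = exp(3100 / 2893.0) = exp(1.0716) = 2.9199.
m_f = 239.1 / 2.9199 = 81.8864 t, so propellant = m₀ − m_f = 239.1 − 81.8864 = 157.2136 t.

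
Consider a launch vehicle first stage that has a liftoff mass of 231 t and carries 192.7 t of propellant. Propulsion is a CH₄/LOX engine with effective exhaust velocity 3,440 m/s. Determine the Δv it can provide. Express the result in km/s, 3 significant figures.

m_f = m₀ − m_prop = 231 − 192.7 = 38.3 t.
Using Δv = v_e ln(m₀/m_f): Δv = v_e · ln(m₀/m_f) = 3440.0 × ln(6.031) = 3440.0 × 1.7970 ≈ 6181.6 m/s.

Δv ≈ 6.18 km/s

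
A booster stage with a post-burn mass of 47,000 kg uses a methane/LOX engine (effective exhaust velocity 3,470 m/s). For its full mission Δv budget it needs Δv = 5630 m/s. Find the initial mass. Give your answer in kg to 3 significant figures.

initial mass ≈ 238000 kg

m₀/m_f = exp(Δv / v_e) = exp(5630 / 3470.0) = exp(1.6225) = 5.0656.
m₀ = m_f × 5.0656 = 47,000 × 5.0656 = 238,083 kg.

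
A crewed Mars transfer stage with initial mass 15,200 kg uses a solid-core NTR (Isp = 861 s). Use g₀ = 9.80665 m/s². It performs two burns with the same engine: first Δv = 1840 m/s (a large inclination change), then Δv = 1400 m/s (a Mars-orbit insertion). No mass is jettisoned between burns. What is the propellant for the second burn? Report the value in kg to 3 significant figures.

v_e = Isp · g₀ = 861 × 9.80665 = 8443.5 m/s.
After the first burn: m = 15200 × exp(−1840/8443.5) = 15200 × 0.80419 = 12,223.7 kg.
After the second burn: m = 12,223.7 × exp(−1400/8443.5) = 12,223.7 × 0.84721 = 10,356 kg.
Second-burn propellant = 12,223.7 − 10,356 = 1,867.7 kg.

propellant for the second burn ≈ 1870 kg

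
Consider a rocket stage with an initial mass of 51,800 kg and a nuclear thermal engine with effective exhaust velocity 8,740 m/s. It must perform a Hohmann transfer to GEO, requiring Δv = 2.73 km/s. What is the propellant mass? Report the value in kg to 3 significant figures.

m₀/m_f = exp(Δv / v_e) = exp(2730 / 8740.0) = exp(0.3124) = 1.3666.
m_f = 51,800 / 1.3666 = 37,904.3 kg, so propellant = m₀ − m_f = 51,800 − 37,904.3 = 13,895.7 kg.

propellant mass ≈ 13900 kg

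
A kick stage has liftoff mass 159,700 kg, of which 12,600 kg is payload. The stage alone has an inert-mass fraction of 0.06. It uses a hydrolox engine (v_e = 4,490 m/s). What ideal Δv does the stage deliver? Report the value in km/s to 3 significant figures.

Stage wet mass = m₀ − payload = 159,700 − 12,600 = 147,100 kg.
Stage dry mass = ε × stage wet mass = 0.06 × 147,100 = 8,826 kg.
Burnout mass m_f = stage dry + payload = 8,826 + 12,600 = 21,426 kg.
Δv = v_e · ln(159,700/21,426) = 4490.0 × ln(7.454) = 4490.0 × 2.0087 ≈ 9019 m/s.

Δv ≈ 9.02 km/s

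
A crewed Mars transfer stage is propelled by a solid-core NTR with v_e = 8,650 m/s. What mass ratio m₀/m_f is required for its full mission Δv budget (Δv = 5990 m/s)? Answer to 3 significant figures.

mass ratio ≈ 2.00

Rocket equation: m₀/m_f = exp(Δv / v_e) = exp(5990 / 8650.0) = exp(0.6925) = 1.9987.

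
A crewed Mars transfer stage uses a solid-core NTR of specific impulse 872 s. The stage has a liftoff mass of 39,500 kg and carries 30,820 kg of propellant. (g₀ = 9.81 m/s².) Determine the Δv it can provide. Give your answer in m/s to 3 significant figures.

Δv ≈ 13000 m/s

v_e = Isp · g₀ = 872 × 9.81 = 8554.3 m/s.
m_f = m₀ − m_prop = 39,500 − 30,820 = 8,680 kg.
By the Tsiolkovsky rocket equation, Δv = v_e · ln(m₀/m_f) = 8554.3 × ln(4.551) = 8554.3 × 1.5153 ≈ 12962.2 m/s.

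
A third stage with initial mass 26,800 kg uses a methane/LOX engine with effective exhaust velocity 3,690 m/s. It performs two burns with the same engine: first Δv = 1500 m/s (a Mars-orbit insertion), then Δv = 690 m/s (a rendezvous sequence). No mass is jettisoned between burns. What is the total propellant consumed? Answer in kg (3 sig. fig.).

After the first burn: m = 26800 × exp(−1500/3690.0) = 26800 × 0.66597 = 17,848 kg.
After the second burn: m = 17,848 × exp(−690/3690.0) = 17,848 × 0.82945 = 14,804 kg.
Total propellant = m₀ − m_final = 26800 − 14,804 = 11,996 kg.

total propellant consumed ≈ 12000 kg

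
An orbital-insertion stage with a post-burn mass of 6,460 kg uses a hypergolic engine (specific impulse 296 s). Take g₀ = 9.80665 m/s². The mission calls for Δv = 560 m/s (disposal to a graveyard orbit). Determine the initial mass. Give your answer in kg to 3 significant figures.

v_e = Isp · g₀ = 296 × 9.80665 = 2902.8 m/s.
m₀/m_f = exp(Δv / v_e) = exp(560 / 2902.8) = exp(0.1929) = 1.2128.
m₀ = m_f × 1.2128 = 6,460 × 1.2128 = 7,834.69 kg.

initial mass ≈ 7830 kg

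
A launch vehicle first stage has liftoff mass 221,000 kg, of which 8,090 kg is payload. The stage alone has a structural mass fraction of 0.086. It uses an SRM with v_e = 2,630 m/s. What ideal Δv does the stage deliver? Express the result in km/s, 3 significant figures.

Stage wet mass = m₀ − payload = 221,000 − 8,090 = 212,910 kg.
Stage dry mass = ε × stage wet mass = 0.086 × 212,910 = 18,310.3 kg.
Burnout mass m_f = stage dry + payload = 18,310.3 + 8,090 = 26,400.3 kg.
Δv = v_e · ln(221,000/26,400.3) = 2630.0 × ln(8.371) = 2630.0 × 2.1248 ≈ 5588 m/s.

Δv ≈ 5.59 km/s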